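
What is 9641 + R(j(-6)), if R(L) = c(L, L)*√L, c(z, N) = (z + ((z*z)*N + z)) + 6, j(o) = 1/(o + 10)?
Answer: 1234465/128 ≈ 9644.3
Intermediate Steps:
j(o) = 1/(10 + o)
c(z, N) = 6 + 2*z + N*z² (c(z, N) = (z + (z²*N + z)) + 6 = (z + (N*z² + z)) + 6 = (z + (z + N*z²)) + 6 = (2*z + N*z²) + 6 = 6 + 2*z + N*z²)
R(L) = √L*(6 + L³ + 2*L) (R(L) = (6 + 2*L + L*L²)*√L = (6 + 2*L + L³)*√L = (6 + L³ + 2*L)*√L = √L*(6 + L³ + 2*L))
9641 + R(j(-6)) = 9641 + √(1/(10 - 6))*(6 + (1/(10 - 6))³ + 2/(10 - 6)) = 9641 + √(1/4)*(6 + (1/4)³ + 2/4) = 9641 + √(¼)*(6 + (¼)³ + 2*(¼)) = 9641 + (6 + 1/64 + ½)/2 = 9641 + (½)*(417/64) = 9641 + 417/128 = 1234465/128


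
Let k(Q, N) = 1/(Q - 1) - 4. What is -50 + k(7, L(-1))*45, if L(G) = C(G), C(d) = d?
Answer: -445/2 ≈ -222.50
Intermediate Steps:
L(G) = G
k(Q, N) = -4 + 1/(-1 + Q) (k(Q, N) = 1/(-1 + Q) - 4 = -4 + 1/(-1 + Q))
-50 + k(7, L(-1))*45 = -50 + ((5 - 4*7)/(-1 + 7))*45 = -50 + ((5 - 28)/6)*45 = -50 + ((⅙)*(-23))*45 = -50 - 23/6*45 = -50 - 345/2 = -445/2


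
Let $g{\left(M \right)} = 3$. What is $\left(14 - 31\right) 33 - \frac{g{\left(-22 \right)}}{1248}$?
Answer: $- \frac{233377}{416} \approx -561.0$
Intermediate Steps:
$\left(14 - 31\right) 33 - \frac{g{\left(-22 \right)}}{1248} = \left(14 - 31\right) 33 - \frac{3}{1248} = \left(-17\right) 33 - 3 \cdot \frac{1}{1248} = -561 - \frac{1}{416} = - \frac{233377}{416}$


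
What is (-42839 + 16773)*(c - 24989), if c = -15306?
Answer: 1050329470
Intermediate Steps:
(-42839 + 16773)*(c - 24989) = (-42839 + 16773)*(-15306 - 24989) = -26066*(-40295) = 1050329470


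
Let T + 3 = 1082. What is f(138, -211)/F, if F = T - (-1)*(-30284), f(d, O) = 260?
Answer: -52/5841 ≈ -0.0089026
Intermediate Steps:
T = 1079 (T = -3 + 1082 = 1079)
F = -29205 (F = 1079 - (-1)*(-30284) = 1079 - 1*30284 = 1079 - 30284 = -29205)
f(138, -211)/F = 260/(-29205) = 260*(-1/29205) = -52/5841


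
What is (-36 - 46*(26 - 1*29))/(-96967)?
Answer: -102/96967 ≈ -0.0010519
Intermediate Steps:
(-36 - 46*(26 - 1*29))/(-96967) = (-36 - 46*(26 - 29))*(-1/96967) = (-36 - 46*(-3))*(-1/96967) = (-36 + 138)*(-1/96967) = 102*(-1/96967) = -102/96967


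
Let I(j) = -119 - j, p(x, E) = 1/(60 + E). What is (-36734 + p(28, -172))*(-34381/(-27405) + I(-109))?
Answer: 328682785607/1023120 ≈ 3.2126e+5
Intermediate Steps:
(-36734 + p(28, -172))*(-34381/(-27405) + I(-109)) = (-36734 + 1/(60 - 172))*(-34381/(-27405) + (-119 - 1*(-109))) = (-36734 + 1/(-112))*(-34381*(-1/27405) + (-119 + 109)) = (-36734 - 1/112)*(34381/27405 - 10) = -4114209/112*(-239669/27405) = 328682785607/1023120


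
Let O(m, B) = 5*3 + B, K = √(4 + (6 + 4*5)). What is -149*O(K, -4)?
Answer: -1639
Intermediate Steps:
K = √30 (K = √(4 + (6 + 20)) = √(4 + 26) = √30 ≈ 5.4772)
O(m, B) = 15 + B
-149*O(K, -4) = -149*(15 - 4) = -149*11 = -1639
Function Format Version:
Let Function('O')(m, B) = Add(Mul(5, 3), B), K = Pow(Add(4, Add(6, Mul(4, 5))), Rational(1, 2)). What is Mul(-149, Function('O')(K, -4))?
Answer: -1639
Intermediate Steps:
K = Pow(30, Rational(1, 2)) (K = Pow(Add(4, Add(6, 20)), Rational(1, 2)) = Pow(Add(4, 26), Rational(1, 2)) = Pow(30, Rational(1, 2)) ≈ 5.4772)
Function('O')(m, B) = Add(15, B)
Mul(-149, Function('O')(K, -4)) = Mul(-149, Add(15, -4)) = Mul(-149, 11) = -1639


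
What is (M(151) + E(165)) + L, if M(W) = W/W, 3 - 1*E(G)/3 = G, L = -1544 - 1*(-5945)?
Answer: 3916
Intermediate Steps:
L = 4401 (L = -1544 + 5945 = 4401)
E(G) = 9 - 3*G
M(W) = 1
(M(151) + E(165)) + L = (1 + (9 - 3*165)) + 4401 = (1 + (9 - 495)) + 4401 = (1 - 486) + 4401 = -485 + 4401 = 3916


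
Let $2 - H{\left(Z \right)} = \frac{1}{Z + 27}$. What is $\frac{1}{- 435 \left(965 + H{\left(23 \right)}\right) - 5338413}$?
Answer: $- \frac{10}{57590493} \approx -1.7364 \cdot 10^{-7}$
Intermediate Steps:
$H{\left(Z \right)} = 2 - \frac{1}{27 + Z}$ ($H{\left(Z \right)} = 2 - \frac{1}{Z + 27} = 2 - \frac{1}{27 + Z}$)
$\frac{1}{- 435 \left(965 + H{\left(23 \right)}\right) - 5338413} = \frac{1}{- 435 \left(965 + \frac{53 + 2 \cdot 23}{27 + 23}\right) - 5338413} = \frac{1}{- 435 \left(965 + \frac{53 + 46}{50}\right) - 5338413} = \frac{1}{- 435 \left(965 + \frac{1}{50} \cdot 99\right) - 5338413} = \frac{1}{- 435 \left(965 + \frac{99}{50}\right) - 5338413} = \frac{1}{\left(-435\right) \frac{48349}{50} - 5338413} = \frac{1}{- \frac{4206363}{10} - 5338413} = \frac{1}{- \frac{57590493}{10}} = - \frac{10}{57590493}$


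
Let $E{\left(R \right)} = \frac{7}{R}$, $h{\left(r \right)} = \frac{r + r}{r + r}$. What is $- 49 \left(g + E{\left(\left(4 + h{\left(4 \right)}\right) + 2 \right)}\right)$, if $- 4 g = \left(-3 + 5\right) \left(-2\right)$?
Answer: $-98$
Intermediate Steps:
$h{\left(r \right)} = 1$ ($h{\left(r \right)} = \frac{2 r}{2 r} = 2 r \frac{1}{2 r} = 1$)
$g = 1$ ($g = - \frac{\left(-3 + 5\right) \left(-2\right)}{4} = - \frac{2 \left(-2\right)}{4} = \left(- \frac{1}{4}\right) \left(-4\right) = 1$)
$- 49 \left(g + E{\left(\left(4 + h{\left(4 \right)}\right) + 2 \right)}\right) = - 49 \left(1 + \frac{7}{\left(4 + 1\right) + 2}\right) = - 49 \left(1 + \frac{7}{5 + 2}\right) = - 49 \left(1 + \frac{7}{7}\right) = - 49 \left(1 + 7 \cdot \frac{1}{7}\right) = - 49 \left(1 + 1\right) = \left(-49\right) 2 = -98$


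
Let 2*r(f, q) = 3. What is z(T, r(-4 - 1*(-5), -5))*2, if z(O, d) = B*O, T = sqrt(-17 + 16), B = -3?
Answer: -6*I ≈ -6.0*I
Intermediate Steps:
r(f, q) = 3/2 (r(f, q) = (1/2)*3 = 3/2)
T = I (T = sqrt(-1) = I ≈ 1.0*I)
z(O, d) = -3*O
z(T, r(-4 - 1*(-5), -5))*2 = -3*I*2 = -6*I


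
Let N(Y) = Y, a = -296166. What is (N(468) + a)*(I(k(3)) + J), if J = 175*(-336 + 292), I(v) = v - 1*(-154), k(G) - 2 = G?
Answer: 2229858618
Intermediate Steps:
k(G) = 2 + G
I(v) = 154 + v (I(v) = v + 154 = 154 + v)
J = -7700 (J = 175*(-44) = -7700)
(N(468) + a)*(I(k(3)) + J) = (468 - 296166)*((154 + (2 + 3)) - 7700) = -295698*((154 + 5) - 7700) = -295698*(159 - 7700) = -295698*(-7541) = 2229858618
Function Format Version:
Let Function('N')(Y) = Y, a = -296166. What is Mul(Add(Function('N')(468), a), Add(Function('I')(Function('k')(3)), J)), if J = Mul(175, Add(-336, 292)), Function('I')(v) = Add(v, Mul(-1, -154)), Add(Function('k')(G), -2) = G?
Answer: 2229858618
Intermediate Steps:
Function('k')(G) = Add(2, G)
Function('I')(v) = Add(154, v) (Function('I')(v) = Add(v, 154) = Add(154, v))
J = -7700 (J = Mul(175, -44) = -7700)
Mul(Add(Function('N')(468), a), Add(Function('I')(Function('k')(3)), J)) = Mul(Add(468, -296166), Add(Add(154, Add(2, 3)), -7700)) = Mul(-295698, Add(Add(154, 5), -7700)) = Mul(-295698, Add(159, -7700)) = Mul(-295698, -7541) = 2229858618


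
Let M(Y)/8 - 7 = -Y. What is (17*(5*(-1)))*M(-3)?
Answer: -6800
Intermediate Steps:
M(Y) = 56 - 8*Y (M(Y) = 56 + 8*(-Y) = 56 - 8*Y)
(17*(5*(-1)))*M(-3) = (17*(5*(-1)))*(56 - 8*(-3)) = (17*(-5))*(56 + 24) = -85*80 = -6800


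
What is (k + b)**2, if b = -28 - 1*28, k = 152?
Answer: 9216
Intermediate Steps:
b = -56 (b = -28 - 28 = -56)
(k + b)**2 = (152 - 56)**2 = 96**2 = 9216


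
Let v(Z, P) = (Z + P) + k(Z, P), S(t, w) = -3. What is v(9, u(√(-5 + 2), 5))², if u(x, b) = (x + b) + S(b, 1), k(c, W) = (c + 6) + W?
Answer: 772 + 112*I*√3 ≈ 772.0 + 193.99*I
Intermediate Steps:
k(c, W) = 6 + W + c (k(c, W) = (6 + c) + W = 6 + W + c)
u(x, b) = -3 + b + x (u(x, b) = (x + b) - 3 = (b + x) - 3 = -3 + b + x)
v(Z, P) = 6 + 2*P + 2*Z (v(Z, P) = (Z + P) + (6 + P + Z) = (P + Z) + (6 + P + Z) = 6 + 2*P + 2*Z)
v(9, u(√(-5 + 2), 5))² = (6 + 2*(-3 + 5 + √(-5 + 2)) + 2*9)² = (6 + 2*(-3 + 5 + √(-3)) + 18)² = (6 + 2*(-3 + 5 + I*√3) + 18)² = (6 + 2*(2 + I*√3) + 18)² = (6 + (4 + 2*I*√3) + 18)² = (28 + 2*I*√3)²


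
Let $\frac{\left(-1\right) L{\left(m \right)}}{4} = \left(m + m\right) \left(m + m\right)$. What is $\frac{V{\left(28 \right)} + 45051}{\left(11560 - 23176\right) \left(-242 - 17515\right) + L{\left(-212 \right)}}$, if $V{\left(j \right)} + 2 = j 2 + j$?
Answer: $\frac{45133}{205546208} \approx 0.00021958$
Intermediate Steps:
$L{\left(m \right)} = - 16 m^{2}$ ($L{\left(m \right)} = - 4 \left(m + m\right) \left(m + m\right) = - 4 \cdot 2 m 2 m = - 4 \cdot 4 m^{2} = - 16 m^{2}$)
$V{\left(j \right)} = -2 + 3 j$ ($V{\left(j \right)} = -2 + \left(j 2 + j\right) = -2 + \left(2 j + j\right) = -2 + 3 j$)
$\frac{V{\left(28 \right)} + 45051}{\left(11560 - 23176\right) \left(-242 - 17515\right) + L{\left(-212 \right)}} = \frac{\left(-2 + 3 \cdot 28\right) + 45051}{\left(11560 - 23176\right) \left(-242 - 17515\right) - 16 \left(-212\right)^{2}} = \frac{\left(-2 + 84\right) + 45051}{\left(-11616\right) \left(-17757\right) - 719104} = \frac{82 + 45051}{206265312 - 719104} = \frac{45133}{205546208}$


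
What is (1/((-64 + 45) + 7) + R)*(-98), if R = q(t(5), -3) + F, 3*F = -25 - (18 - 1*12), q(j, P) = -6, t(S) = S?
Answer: 9653/6 ≈ 1608.8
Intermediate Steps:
F = -31/3 (F = (-25 - (18 - 1*12))/3 = (-25 - (18 - 12))/3 = (-25 - 1*6)/3 = (-25 - 6)/3 = (⅓)*(-31) = -31/3 ≈ -10.333)
R = -49/3 (R = -6 - 31/3 = -49/3 ≈ -16.333)
(1/((-64 + 45) + 7) + R)*(-98) = (1/((-64 + 45) + 7) - 49/3)*(-98) = (1/(-19 + 7) - 49/3)*(-98) = (1/(-12) - 49/3)*(-98) = (-1/12 - 49/3)*(-98) = -197/12*(-98) = 9653/6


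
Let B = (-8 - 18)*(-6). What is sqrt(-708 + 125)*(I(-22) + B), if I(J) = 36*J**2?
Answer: 17580*I*sqrt(583) ≈ 4.2448e+5*I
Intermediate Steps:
B = 156 (B = -26*(-6) = 156)
sqrt(-708 + 125)*(I(-22) + B) = sqrt(-708 + 125)*(36*(-22)**2 + 156) = sqrt(-583)*(36*484 + 156) = (I*sqrt(583))*(17424 + 156) = (I*sqrt(583))*17580 = 17580*I*sqrt(583)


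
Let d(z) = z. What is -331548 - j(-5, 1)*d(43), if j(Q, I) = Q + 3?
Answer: -331462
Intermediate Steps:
j(Q, I) = 3 + Q
-331548 - j(-5, 1)*d(43) = -331548 - (3 - 5)*43 = -331548 - (-2)*43 = -331548 - 1*(-86) = -331548 + 86 = -331462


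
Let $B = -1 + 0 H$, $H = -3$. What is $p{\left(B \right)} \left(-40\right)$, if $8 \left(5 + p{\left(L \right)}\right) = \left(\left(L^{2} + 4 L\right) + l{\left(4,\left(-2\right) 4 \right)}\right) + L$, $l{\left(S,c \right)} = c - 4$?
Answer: $280$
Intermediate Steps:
$l{\left(S,c \right)} = -4 + c$
$B = -1$ ($B = -1 + 0 \left(-3\right) = -1 + 0 = -1$)
$p{\left(L \right)} = - \frac{13}{2} + \frac{L^{2}}{8} + \frac{5 L}{8}$ ($p{\left(L \right)} = -5 + \frac{\left(\left(L^{2} + 4 L\right) - 12\right) + L}{8} = -5 + \frac{\left(-12 + L^{2} + 4 L\right) + L}{8} = -5 + \frac{-12 + L^{2} + 5 L}{8} = -5 + \left(- \frac{3}{2} + \frac{L^{2}}{8} + \frac{5 L}{8}\right) = - \frac{13}{2} + \frac{L^{2}}{8} + \frac{5 L}{8}$)
$p{\left(B \right)} \left(-40\right) = \left(- \frac{13}{2} + \frac{\left(-1\right)^{2}}{8} + \frac{5}{8} \left(-1\right)\right) \left(-40\right) = \left(- \frac{13}{2} + \frac{1}{8} \cdot 1 - \frac{5}{8}\right) \left(-40\right) = \left(- \frac{13}{2} + \frac{1}{8} - \frac{5}{8}\right) \left(-40\right) = \left(-7\right) \left(-40\right) = 280$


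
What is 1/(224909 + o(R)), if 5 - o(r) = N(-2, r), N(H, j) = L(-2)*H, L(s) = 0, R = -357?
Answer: 1/224914 ≈ 4.4461e-6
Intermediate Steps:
N(H, j) = 0 (N(H, j) = 0*H = 0)
o(r) = 5 (o(r) = 5 - 1*0 = 5 + 0 = 5)
1/(224909 + o(R)) = 1/(224909 + 5) = 1/224914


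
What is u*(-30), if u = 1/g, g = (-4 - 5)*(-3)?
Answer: -10/9 ≈ -1.1111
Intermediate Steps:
g = 27 (g = -9*(-3) = 27)
u = 1/27 ≈ 0.037037
u*(-30) = (1/27)*(-30) = -10/9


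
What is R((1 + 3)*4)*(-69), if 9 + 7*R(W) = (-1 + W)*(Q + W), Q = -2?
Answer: -13869/7 ≈ -1981.3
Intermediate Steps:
R(W) = -9/7 + (-1 + W)*(-2 + W)/7 (R(W) = -9/7 + ((-1 + W)*(-2 + W))/7 = -9/7 + (-1 + W)*(-2 + W)/7)
R((1 + 3)*4)*(-69) = (-1 - 3*(1 + 3)*4/7 + ((1 + 3)*4)²/7)*(-69) = (-1 - 12*4/7 + (4*4)²/7)*(-69) = (-1 - 3/7*16 + (⅐)*16²)*(-69) = (-1 - 48/7 + (⅐)*256)*(-69) = (-1 - 48/7 + 256/7)*(-69) = (201/7)*(-69) = -13869/7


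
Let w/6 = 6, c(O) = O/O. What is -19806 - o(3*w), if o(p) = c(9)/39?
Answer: -772435/39 ≈ -19806.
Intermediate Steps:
c(O) = 1
w = 36 (w = 6*6 = 36)
o(p) = 1/39
-19806 - o(3*w) = -19806 - 1*1/39 = -19806 - 1/39 = -772435/39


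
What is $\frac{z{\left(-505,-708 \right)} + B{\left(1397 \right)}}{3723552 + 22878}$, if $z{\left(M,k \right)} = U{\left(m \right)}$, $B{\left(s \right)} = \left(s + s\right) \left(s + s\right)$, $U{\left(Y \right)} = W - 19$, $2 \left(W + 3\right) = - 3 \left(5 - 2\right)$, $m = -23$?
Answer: $\frac{5204273}{2497620} \approx 2.0837$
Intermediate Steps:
$W = - \frac{15}{2}$ ($W = -3 + \frac{\left(-3\right) \left(5 - 2\right)}{2} = -3 + \frac{\left(-3\right) 3}{2} = -3 + \frac{1}{2} \left(-9\right) = -3 - \frac{9}{2} = - \frac{15}{2} \approx -7.5$)
$U{\left(Y \right)} = - \frac{53}{2}$ ($U{\left(Y \right)} = - \frac{15}{2} - 19 = - \frac{53}{2}$)
$B{\left(s \right)} = 4 s^{2}$ ($B{\left(s \right)} = 2 s 2 s = 4 s^{2}$)
$z{\left(M,k \right)} = - \frac{53}{2}$
$\frac{z{\left(-505,-708 \right)} + B{\left(1397 \right)}}{3723552 + 22878} = \frac{- \frac{53}{2} + 4 \cdot 1397^{2}}{3723552 + 22878} = \frac{- \frac{53}{2} + 4 \cdot 1951609}{3746430} = \left(- \frac{53}{2} + 7806436\right) \frac{1}{3746430} = \frac{15612819}{2} \cdot \frac{1}{3746430} = \frac{5204273}{2497620}$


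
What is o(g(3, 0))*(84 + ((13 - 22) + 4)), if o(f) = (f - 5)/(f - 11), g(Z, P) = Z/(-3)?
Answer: 79/2 ≈ 39.500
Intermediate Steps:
g(Z, P) = -Z/3 (g(Z, P) = Z*(-⅓) = -Z/3)
o(f) = (-5 + f)/(-11 + f)
o(g(3, 0))*(84 + ((13 - 22) + 4)) = ((-5 - ⅓*3)/(-11 - ⅓*3))*(84 + ((13 - 22) + 4)) = ((-5 - 1)/(-11 - 1))*(84 + (-9 + 4)) = (-6/(-12))*(84 - 5) = -1/12*(-6)*79 = (½)*79 = 79/2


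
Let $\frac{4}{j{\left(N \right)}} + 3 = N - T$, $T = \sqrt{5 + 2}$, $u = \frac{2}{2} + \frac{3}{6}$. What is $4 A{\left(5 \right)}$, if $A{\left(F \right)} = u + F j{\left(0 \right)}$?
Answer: $-114 + 40 \sqrt{7} \approx -8.17$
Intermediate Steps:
$u = \frac{3}{2}$ ($u = 2 \cdot \frac{1}{2} + 3 \cdot \frac{1}{6} = 1 + \frac{1}{2} = \frac{3}{2} \approx 1.5$)
$T = \sqrt{7} \approx 2.6458$
$j{\left(N \right)} = \frac{4}{-3 + N - \sqrt{7}}$ ($j{\left(N \right)} = \frac{4}{-3 + \left(N - \sqrt{7}\right)} = \frac{4}{-3 + N - \sqrt{7}}$)
$A{\left(F \right)} = \frac{3}{2} + \frac{4 F}{-3 - \sqrt{7}}$ ($A{\left(F \right)} = \frac{3}{2} + F \frac{4}{-3 + 0 - \sqrt{7}} = \frac{3}{2} + F \frac{4}{-3 - \sqrt{7}} = \frac{3}{2} + \frac{4 F}{-3 - \sqrt{7}}$)
$4 A{\left(5 \right)} = 4 \left(\frac{3}{2} - 30 + 2 \cdot 5 \sqrt{7}\right) = 4 \left(\frac{3}{2} - 30 + 10 \sqrt{7}\right) = 4 \left(- \frac{57}{2} + 10 \sqrt{7}\right) = -114 + 40 \sqrt{7}$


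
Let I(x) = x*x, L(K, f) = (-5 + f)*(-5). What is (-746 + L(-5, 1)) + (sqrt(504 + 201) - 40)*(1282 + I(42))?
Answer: -122566 + 3046*sqrt(705) ≈ -41689.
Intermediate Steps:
L(K, f) = 25 - 5*f
I(x) = x**2
(-746 + L(-5, 1)) + (sqrt(504 + 201) - 40)*(1282 + I(42)) = (-746 + (25 - 5*1)) + (sqrt(504 + 201) - 40)*(1282 + 42**2) = (-746 + (25 - 5)) + (sqrt(705) - 40)*(1282 + 1764) = (-746 + 20) + (-40 + sqrt(705))*3046 = -726 + (-121840 + 3046*sqrt(705)) = -122566 + 3046*sqrt(705)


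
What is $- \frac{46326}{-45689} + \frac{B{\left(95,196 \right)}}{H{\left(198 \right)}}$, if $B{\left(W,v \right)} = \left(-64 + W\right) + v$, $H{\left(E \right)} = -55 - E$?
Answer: $\frac{192725}{1651331} \approx 0.11671$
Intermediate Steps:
$B{\left(W,v \right)} = -64 + W + v$
$- \frac{46326}{-45689} + \frac{B{\left(95,196 \right)}}{H{\left(198 \right)}} = - \frac{46326}{-45689} + \frac{-64 + 95 + 196}{-55 - 198} = \left(-46326\right) \left(- \frac{1}{45689}\right) + \frac{227}{-55 - 198} = \frac{6618}{6527} + \frac{227}{-253} = \frac{6618}{6527} + 227 \left(- \frac{1}{253}\right) = \frac{6618}{6527} - \frac{227}{253} = \frac{192725}{1651331}$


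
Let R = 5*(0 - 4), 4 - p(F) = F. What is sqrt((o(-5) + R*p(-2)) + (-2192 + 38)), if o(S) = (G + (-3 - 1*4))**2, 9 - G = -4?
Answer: I*sqrt(2238) ≈ 47.307*I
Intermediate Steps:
p(F) = 4 - F
G = 13 (G = 9 - 1*(-4) = 9 + 4 = 13)
R = -20 (R = 5*(-4) = -20)
o(S) = 36 (o(S) = (13 + (-3 - 1*4))**2 = (13 + (-3 - 4))**2 = (13 - 7)**2 = 6**2 = 36)
sqrt((o(-5) + R*p(-2)) + (-2192 + 38)) = sqrt((36 - 20*(4 - 1*(-2))) + (-2192 + 38)) = sqrt((36 - 20*(4 + 2)) - 2154) = sqrt((36 - 20*6) - 2154) = sqrt((36 - 120) - 2154) = sqrt(-84 - 2154) = sqrt(-2238) = I*sqrt(2238)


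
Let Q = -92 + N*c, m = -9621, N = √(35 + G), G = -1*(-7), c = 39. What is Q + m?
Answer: -9713 + 39*√42 ≈ -9460.3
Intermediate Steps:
G = 7
N = √42 (N = √(35 + 7) = √42 ≈ 6.4807)
Q = -92 + 39*√42 (Q = -92 + √42*39 = -92 + 39*√42 ≈ 160.75)
Q + m = (-92 + 39*√42) - 9621 = -9713 + 39*√42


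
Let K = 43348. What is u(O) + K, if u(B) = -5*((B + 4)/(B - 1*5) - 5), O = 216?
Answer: 9150603/211 ≈ 43368.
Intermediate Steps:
u(B) = 25 - 5*(4 + B)/(-5 + B) (u(B) = -5*((4 + B)/(B - 5) - 5) = -5*((4 + B)/(-5 + B) - 5) = -5*(-5 + (4 + B)/(-5 + B)) = 25 - 5*(4 + B)/(-5 + B))
u(O) + K = 5*(-29 + 4*216)/(-5 + 216) + 43348 = 5*(-29 + 864)/211 + 43348 = 5*(1/211)*835 + 43348 = 4175/211 + 43348 = 9150603/211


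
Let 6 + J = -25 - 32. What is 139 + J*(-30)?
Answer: 2029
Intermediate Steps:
J = -63 (J = -6 + (-25 - 32) = -6 - 57 = -63)
139 + J*(-30) = 139 - 63*(-30) = 139 + 1890 = 2029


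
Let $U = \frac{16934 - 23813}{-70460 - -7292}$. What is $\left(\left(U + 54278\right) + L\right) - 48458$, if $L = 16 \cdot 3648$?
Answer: $\frac{1351544821}{21056} \approx 64188.0$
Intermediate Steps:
$L = 58368$
$U = \frac{2293}{21056}$ ($U = - \frac{6879}{-70460 + \left(-14727 + 22019\right)} = - \frac{6879}{-70460 + 7292} = - \frac{6879}{-63168} = \left(-6879\right) \left(- \frac{1}{63168}\right) = \frac{2293}{21056} \approx 0.1089$)
$\left(\left(U + 54278\right) + L\right) - 48458 = \left(\left(\frac{2293}{21056} + 54278\right) + 58368\right) - 48458 = \left(\frac{1142879861}{21056} + 58368\right) - 48458 = \frac{2371876469}{21056} - 48458 = \frac{1351544821}{21056}$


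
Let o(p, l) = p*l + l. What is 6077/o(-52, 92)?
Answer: -6077/4692 ≈ -1.2952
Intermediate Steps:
o(p, l) = l + l*p (o(p, l) = l*p + l = l + l*p)
6077/o(-52, 92) = 6077/((92*(1 - 52))) = 6077/((92*(-51))) = 6077/(-4692) = 6077*(-1/4692) = -6077/4692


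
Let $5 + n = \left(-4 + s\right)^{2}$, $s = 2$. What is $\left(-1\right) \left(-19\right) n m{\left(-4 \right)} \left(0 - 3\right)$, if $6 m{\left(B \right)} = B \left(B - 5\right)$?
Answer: $342$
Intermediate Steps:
$n = -1$ ($n = -5 + \left(-4 + 2\right)^{2} = -5 + \left(-2\right)^{2} = -5 + 4 = -1$)
$m{\left(B \right)} = \frac{B \left(-5 + B\right)}{6}$ ($m{\left(B \right)} = \frac{B \left(B - 5\right)}{6} = \frac{B \left(-5 + B\right)}{6}$)
$\left(-1\right) \left(-19\right) n m{\left(-4 \right)} \left(0 - 3\right) = \left(-1\right) \left(-19\right) \left(- \frac{1}{6} \left(-4\right) \left(-5 - 4\right) \left(0 - 3\right)\right) = 19 \left(- \frac{1}{6} \left(-4\right) \left(-9\right) \left(-3\right)\right) = 19 \left(- 6 \left(-3\right)\right) = 19 \left(\left(-1\right) \left(-18\right)\right) = 19 \cdot 18 = 342$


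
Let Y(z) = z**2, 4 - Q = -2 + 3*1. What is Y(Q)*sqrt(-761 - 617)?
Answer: 9*I*sqrt(1378) ≈ 334.09*I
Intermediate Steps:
Q = 3 (Q = 4 - (-2 + 3*1) = 4 - (-2 + 3) = 4 - 1*1 = 4 - 1 = 3)
Y(Q)*sqrt(-761 - 617) = 3**2*sqrt(-761 - 617) = 9*sqrt(-1378) = 9*(I*sqrt(1378)) = 9*I*sqrt(1378)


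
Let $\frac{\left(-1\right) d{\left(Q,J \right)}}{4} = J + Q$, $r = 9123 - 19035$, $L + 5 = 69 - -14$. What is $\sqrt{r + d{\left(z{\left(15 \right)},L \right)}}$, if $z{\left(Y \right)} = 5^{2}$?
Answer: $2 i \sqrt{2581} \approx 101.61 i$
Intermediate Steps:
$L = 78$ ($L = -5 + \left(69 - -14\right) = -5 + \left(69 + 14\right) = -5 + 83 = 78$)
$z{\left(Y \right)} = 25$
$r = -9912$ ($r = 9123 - 19035 = -9912$)
$d{\left(Q,J \right)} = - 4 J - 4 Q$ ($d{\left(Q,J \right)} = - 4 \left(J + Q\right) = - 4 J - 4 Q$)
$\sqrt{r + d{\left(z{\left(15 \right)},L \right)}} = \sqrt{-9912 - 412} = \sqrt{-10324} = 2 i \sqrt{2581}$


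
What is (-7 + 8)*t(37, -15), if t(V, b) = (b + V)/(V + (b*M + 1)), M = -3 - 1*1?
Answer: 11/49 ≈ 0.22449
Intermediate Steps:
M = -4 (M = -3 - 1 = -4)
t(V, b) = (V + b)/(1 + V - 4*b) (t(V, b) = (b + V)/(V + (b*(-4) + 1)) = (V + b)/(V + (-4*b + 1)) = (V + b)/(V + (1 - 4*b)) = (V + b)/(1 + V - 4*b))
(-7 + 8)*t(37, -15) = (-7 + 8)*((37 - 15)/(1 + 37 - 4*(-15))) = 1*(22/(1 + 37 + 60)) = 1*(22/98) = 1*((1/98)*22) = 1*(11/49) = 11/49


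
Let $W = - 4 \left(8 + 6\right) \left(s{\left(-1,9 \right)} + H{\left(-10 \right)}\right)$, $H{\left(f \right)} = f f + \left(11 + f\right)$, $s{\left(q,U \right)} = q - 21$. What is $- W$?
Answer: $4424$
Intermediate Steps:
$s{\left(q,U \right)} = -21 + q$
$H{\left(f \right)} = 11 + f + f^{2}$ ($H{\left(f \right)} = f^{2} + \left(11 + f\right) = 11 + f + f^{2}$)
$W = -4424$ ($W = - 4 \left(8 + 6\right) \left(\left(-21 - 1\right) + \left(11 - 10 + \left(-10\right)^{2}\right)\right) = \left(-4\right) 14 \left(-22 + \left(11 - 10 + 100\right)\right) = - 56 \left(-22 + 101\right) = \left(-56\right) 79 = -4424$)
$- W = \left(-1\right) \left(-4424\right) = 4424$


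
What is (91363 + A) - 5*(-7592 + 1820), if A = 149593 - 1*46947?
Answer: 222869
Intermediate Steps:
A = 102646 (A = 149593 - 46947 = 102646)
(91363 + A) - 5*(-7592 + 1820) = (91363 + 102646) - 5*(-7592 + 1820) = 194009 - 5*(-5772) = 194009 + 28860 = 222869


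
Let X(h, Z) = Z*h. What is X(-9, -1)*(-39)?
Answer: -351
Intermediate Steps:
X(-9, -1)*(-39) = -1*(-9)*(-39) = 9*(-39) = -351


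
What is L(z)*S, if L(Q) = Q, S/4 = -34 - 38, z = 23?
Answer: -6624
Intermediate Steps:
S = -288 (S = 4*(-34 - 38) = 4*(-72) = -288)
L(z)*S = 23*(-288) = -6624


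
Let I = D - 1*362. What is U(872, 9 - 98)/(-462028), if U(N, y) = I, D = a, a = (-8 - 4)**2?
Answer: 109/231014 ≈ 0.00047183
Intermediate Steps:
a = 144 (a = (-12)**2 = 144)
D = 144
I = -218 (I = 144 - 1*362 = 144 - 362 = -218)
U(N, y) = -218
U(872, 9 - 98)/(-462028) = -218/(-462028) = -218*(-1/462028) = 109/231014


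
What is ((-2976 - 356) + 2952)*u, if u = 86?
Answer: -32680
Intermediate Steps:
((-2976 - 356) + 2952)*u = ((-2976 - 356) + 2952)*86 = (-3332 + 2952)*86 = -380*86 = -32680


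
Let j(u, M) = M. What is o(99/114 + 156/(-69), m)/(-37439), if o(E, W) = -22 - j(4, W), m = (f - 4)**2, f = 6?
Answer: 26/37439 ≈ 0.00069446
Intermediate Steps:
m = 4 (m = (6 - 4)**2 = 2**2 = 4)
o(E, W) = -22 - W
o(99/114 + 156/(-69), m)/(-37439) = (-22 - 1*4)/(-37439) = (-22 - 4)*(-1/37439) = -26*(-1/37439) = 26/37439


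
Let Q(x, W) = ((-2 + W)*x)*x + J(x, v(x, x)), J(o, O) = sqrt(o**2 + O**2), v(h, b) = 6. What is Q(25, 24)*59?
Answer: 811250 + 59*sqrt(661) ≈ 8.1277e+5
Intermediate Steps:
J(o, O) = sqrt(O**2 + o**2)
Q(x, W) = sqrt(36 + x**2) + x**2*(-2 + W) (Q(x, W) = ((-2 + W)*x)*x + sqrt(6**2 + x**2) = (x*(-2 + W))*x + sqrt(36 + x**2) = x**2*(-2 + W) + sqrt(36 + x**2) = sqrt(36 + x**2) + x**2*(-2 + W))
Q(25, 24)*59 = (sqrt(36 + 25**2) - 2*25**2 + 24*25**2)*59 = (sqrt(36 + 625) - 2*625 + 24*625)*59 = (sqrt(661) - 1250 + 15000)*59 = (13750 + sqrt(661))*59 = 811250 + 59*sqrt(661)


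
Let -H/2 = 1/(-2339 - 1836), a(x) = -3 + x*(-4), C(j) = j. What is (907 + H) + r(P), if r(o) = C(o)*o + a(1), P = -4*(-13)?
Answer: 15046702/4175 ≈ 3604.0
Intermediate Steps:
P = 52
a(x) = -3 - 4*x
H = 2/4175 (H = -2/(-2339 - 1836) = -2/(-4175) = -2*(-1/4175) = 2/4175 ≈ 0.00047904)
r(o) = -7 + o**2 (r(o) = o*o + (-3 - 4*1) = o**2 + (-3 - 4) = o**2 - 7 = -7 + o**2)
(907 + H) + r(P) = (907 + 2/4175) + (-7 + 52**2) = 3786727/4175 + (-7 + 2704) = 3786727/4175 + 2697 = 15046702/4175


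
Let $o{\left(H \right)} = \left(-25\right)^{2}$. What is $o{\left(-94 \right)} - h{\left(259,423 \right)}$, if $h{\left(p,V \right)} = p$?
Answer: $366$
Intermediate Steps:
$o{\left(H \right)} = 625$
$o{\left(-94 \right)} - h{\left(259,423 \right)} = 625 - 259 = 366$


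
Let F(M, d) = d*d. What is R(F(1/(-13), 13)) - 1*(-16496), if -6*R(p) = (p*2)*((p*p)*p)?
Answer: -815681233/3 ≈ -2.7189e+8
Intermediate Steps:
F(M, d) = d**2
R(p) = -p**4/3 (R(p) = -p*2*(p*p)*p/6 = -2*p*p**2*p/6 = -2*p*p**3/6 = -p**4/3)
R(F(1/(-13), 13)) - 1*(-16496) = -(13**2)**4/3 - 1*(-16496) = -1/3*169**4 + 16496 = -1/3*815730721 + 16496 = -815730721/3 + 16496 = -815681233/3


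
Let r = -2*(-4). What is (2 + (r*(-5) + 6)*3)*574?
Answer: -57400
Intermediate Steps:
r = 8
(2 + (r*(-5) + 6)*3)*574 = (2 + (8*(-5) + 6)*3)*574 = (2 + (-40 + 6)*3)*574 = (2 - 34*3)*574 = (2 - 102)*574 = -100*574 = -57400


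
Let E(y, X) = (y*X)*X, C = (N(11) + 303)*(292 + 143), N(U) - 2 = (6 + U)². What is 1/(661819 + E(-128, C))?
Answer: -1/8545969526981 ≈ -1.1701e-13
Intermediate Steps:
N(U) = 2 + (6 + U)²
C = 258390 (C = ((2 + (6 + 11)²) + 303)*(292 + 143) = ((2 + 17²) + 303)*435 = ((2 + 289) + 303)*435 = (291 + 303)*435 = 594*435 = 258390)
E(y, X) = y*X² (E(y, X) = (X*y)*X = y*X²)
1/(661819 + E(-128, C)) = 1/(661819 - 128*258390²) = 1/(661819 - 128*66765392100) = 1/(661819 - 8545970188800) = 1/(-8545969526981) = -1/8545969526981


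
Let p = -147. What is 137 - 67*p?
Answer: 9986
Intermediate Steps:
137 - 67*p = 137 - 67*(-147) = 137 + 9849 = 9986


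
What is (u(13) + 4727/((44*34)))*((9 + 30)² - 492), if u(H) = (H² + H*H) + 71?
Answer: 634472139/1496 ≈ 4.2411e+5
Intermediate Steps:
u(H) = 71 + 2*H² (u(H) = (H² + H²) + 71 = 2*H² + 71 = 71 + 2*H²)
(u(13) + 4727/((44*34)))*((9 + 30)² - 492) = ((71 + 2*13²) + 4727/((44*34)))*((9 + 30)² - 492) = ((71 + 2*169) + 4727/1496)*(39² - 492) = ((71 + 338) + 4727*(1/1496))*(1521 - 492) = (409 + 4727/1496)*1029 = (616591/1496)*1029 = 634472139/1496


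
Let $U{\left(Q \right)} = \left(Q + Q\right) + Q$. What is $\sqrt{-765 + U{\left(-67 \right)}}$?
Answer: $i \sqrt{966} \approx 31.081 i$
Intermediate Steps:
$U{\left(Q \right)} = 3 Q$ ($U{\left(Q \right)} = 2 Q + Q = 3 Q$)
$\sqrt{-765 + U{\left(-67 \right)}} = \sqrt{-765 + 3 \left(-67\right)} = \sqrt{-765 - 201} = \sqrt{-966} = i \sqrt{966}$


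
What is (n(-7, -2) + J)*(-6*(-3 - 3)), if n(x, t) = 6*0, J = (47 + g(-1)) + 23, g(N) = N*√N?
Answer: 2520 - 36*I ≈ 2520.0 - 36.0*I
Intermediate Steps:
g(N) = N^(3/2)
J = 70 - I (J = (47 + (-1)^(3/2)) + 23 = (47 - I) + 23 = 70 - I ≈ 70.0 - 1.0*I)
n(x, t) = 0
(n(-7, -2) + J)*(-6*(-3 - 3)) = (0 + (70 - I))*(-6*(-3 - 3)) = (70 - I)*(-6*(-6)) = (70 - I)*36 = 2520 - 36*I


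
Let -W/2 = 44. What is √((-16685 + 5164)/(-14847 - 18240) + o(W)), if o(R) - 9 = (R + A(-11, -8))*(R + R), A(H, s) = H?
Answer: 2*√2838362646/807 ≈ 132.04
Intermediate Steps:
W = -88 (W = -2*44 = -88)
o(R) = 9 + 2*R*(-11 + R) (o(R) = 9 + (R - 11)*(R + R) = 9 + (-11 + R)*(2*R) = 9 + 2*R*(-11 + R))
√((-16685 + 5164)/(-14847 - 18240) + o(W)) = √((-16685 + 5164)/(-14847 - 18240) + (9 - 22*(-88) + 2*(-88)²)) = √(-11521/(-33087) + (9 + 1936 + 2*7744)) = √(-11521*(-1/33087) + (9 + 1936 + 15488)) = √(281/807 + 17433) = √(14068712/807) = 2*√2838362646/807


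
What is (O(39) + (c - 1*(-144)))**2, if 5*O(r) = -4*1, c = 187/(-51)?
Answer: 4380649/225 ≈ 19470.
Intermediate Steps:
c = -11/3 (c = 187*(-1/51) = -11/3 ≈ -3.6667)
O(r) = -4/5 (O(r) = (-4*1)/5 = (1/5)*(-4) = -4/5)
(O(39) + (c - 1*(-144)))**2 = (-4/5 + (-11/3 - 1*(-144)))**2 = (-4/5 + (-11/3 + 144))**2 = (-4/5 + 421/3)**2 = (2093/15)**2 = 4380649/225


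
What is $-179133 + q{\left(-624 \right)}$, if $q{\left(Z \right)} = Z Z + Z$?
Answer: $209619$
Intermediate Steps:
$q{\left(Z \right)} = Z + Z^{2}$ ($q{\left(Z \right)} = Z^{2} + Z = Z + Z^{2}$)
$-179133 + q{\left(-624 \right)} = -179133 - 624 \left(1 - 624\right) = -179133 - -388752 = -179133 + 388752 = 209619$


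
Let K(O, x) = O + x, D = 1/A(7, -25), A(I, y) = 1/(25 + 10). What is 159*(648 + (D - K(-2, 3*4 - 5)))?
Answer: 107802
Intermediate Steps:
A(I, y) = 1/35
D = 35 (D = 1/(1/35) = 35)
159*(648 + (D - K(-2, 3*4 - 5))) = 159*(648 + (35 - (-2 + (3*4 - 5)))) = 159*(648 + (35 - (-2 + (12 - 5)))) = 159*(648 + (35 - (-2 + 7))) = 159*(648 + (35 - 1*5)) = 159*(648 + (35 - 5)) = 159*(648 + 30) = 159*678 = 107802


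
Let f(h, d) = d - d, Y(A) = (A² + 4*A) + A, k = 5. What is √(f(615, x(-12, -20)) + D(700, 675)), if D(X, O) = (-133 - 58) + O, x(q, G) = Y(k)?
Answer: 22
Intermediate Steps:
Y(A) = A² + 5*A
x(q, G) = 50 (x(q, G) = 5*(5 + 5) = 5*10 = 50)
f(h, d) = 0
D(X, O) = -191 + O
√(f(615, x(-12, -20)) + D(700, 675)) = √(0 + (-191 + 675)) = √(0 + 484) = √484 = 22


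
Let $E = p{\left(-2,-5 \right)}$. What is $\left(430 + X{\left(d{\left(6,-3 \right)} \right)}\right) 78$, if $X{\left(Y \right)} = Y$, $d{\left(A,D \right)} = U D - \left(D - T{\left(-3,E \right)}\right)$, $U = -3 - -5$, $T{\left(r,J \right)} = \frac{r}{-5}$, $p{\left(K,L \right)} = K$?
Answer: $\frac{166764}{5} \approx 33353.0$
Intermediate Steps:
$E = -2$
$T{\left(r,J \right)} = - \frac{r}{5}$ ($T{\left(r,J \right)} = r \left(- \frac{1}{5}\right) = - \frac{r}{5}$)
$U = 2$ ($U = -3 + 5 = 2$)
$d{\left(A,D \right)} = \frac{3}{5} + D$ ($d{\left(A,D \right)} = 2 D - \left(- \frac{3}{5} + D\right) = \frac{3}{5} + D$)
$\left(430 + X{\left(d{\left(6,-3 \right)} \right)}\right) 78 = \left(430 + \left(\frac{3}{5} - 3\right)\right) 78 = \left(430 - \frac{12}{5}\right) 78 = \frac{2138}{5} \cdot 78 = \frac{166764}{5}$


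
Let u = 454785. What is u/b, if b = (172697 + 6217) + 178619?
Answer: 454785/357533 ≈ 1.2720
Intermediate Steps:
b = 357533 (b = 178914 + 178619 = 357533)
u/b = 454785/357533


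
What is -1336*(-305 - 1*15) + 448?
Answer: 427968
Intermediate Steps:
-1336*(-305 - 1*15) + 448 = -1336*(-305 - 15) + 448 = -1336*(-320) + 448 = 427520 + 448 = 427968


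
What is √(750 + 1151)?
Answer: √1901 ≈ 43.600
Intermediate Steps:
√(750 + 1151) = √1901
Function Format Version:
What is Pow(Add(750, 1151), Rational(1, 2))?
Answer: Pow(1901, Rational(1, 2)) ≈ 43.600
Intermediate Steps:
Pow(Add(750, 1151), Rational(1, 2)) = Pow(1901, Rational(1, 2))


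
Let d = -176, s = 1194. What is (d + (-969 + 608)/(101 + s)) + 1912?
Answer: 2247759/1295 ≈ 1735.7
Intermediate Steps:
(d + (-969 + 608)/(101 + s)) + 1912 = (-176 + (-969 + 608)/(101 + 1194)) + 1912 = (-176 - 361/1295) + 1912 = -228281/1295 + 1912 = 2247759/1295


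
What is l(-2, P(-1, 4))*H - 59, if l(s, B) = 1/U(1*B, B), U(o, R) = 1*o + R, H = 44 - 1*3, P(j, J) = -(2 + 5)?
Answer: -867/14 ≈ -61.929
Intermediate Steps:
P(j, J) = -7 (P(j, J) = -1*7 = -7)
H = 41 (H = 44 - 3 = 41)
U(o, R) = R + o (U(o, R) = o + R = R + o)
l(s, B) = 1/(2*B) (l(s, B) = 1/(B + 1*B) = 1/(B + B) = 1/(2*B))
l(-2, P(-1, 4))*H - 59 = ((½)/(-7))*41 - 59 = ((½)*(-⅐))*41 - 59 = -1/14*41 - 59 = -41/14 - 59 = -867/14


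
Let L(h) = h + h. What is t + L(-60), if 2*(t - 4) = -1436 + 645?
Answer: -1023/2 ≈ -511.50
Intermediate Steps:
L(h) = 2*h
t = -783/2 (t = 4 + (-1436 + 645)/2 = 4 + (½)*(-791) = 4 - 791/2 = -783/2 ≈ -391.50)
t + L(-60) = -783/2 + 2*(-60) = -783/2 - 120 = -1023/2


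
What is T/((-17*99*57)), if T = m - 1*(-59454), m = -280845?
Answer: 1447/627 ≈ 2.3078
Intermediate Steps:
T = -221391 (T = -280845 - 1*(-59454) = -280845 + 59454 = -221391)
T/((-17*99*57)) = -221391/(-17*99*57) = -221391/((-1683*57)) = -221391/(-95931) = -221391*(-1/95931) = 1447/627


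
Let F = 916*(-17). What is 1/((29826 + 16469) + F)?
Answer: 1/30723 ≈ 3.2549e-5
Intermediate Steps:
F = -15572
1/((29826 + 16469) + F) = 1/((29826 + 16469) - 15572) = 1/(46295 - 15572) = 1/30723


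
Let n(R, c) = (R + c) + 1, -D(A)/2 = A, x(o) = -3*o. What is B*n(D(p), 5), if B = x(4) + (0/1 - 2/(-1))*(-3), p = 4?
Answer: 36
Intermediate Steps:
D(A) = -2*A
n(R, c) = 1 + R + c
B = -18 (B = -3*4 + (0/1 - 2/(-1))*(-3) = -12 + (0*1 - 2*(-1))*(-3) = -12 + (0 + 2)*(-3) = -12 + 2*(-3) = -12 - 6 = -18)
B*n(D(p), 5) = -18*(1 - 2*4 + 5) = -18*(1 - 8 + 5) = -18*(-2) = 36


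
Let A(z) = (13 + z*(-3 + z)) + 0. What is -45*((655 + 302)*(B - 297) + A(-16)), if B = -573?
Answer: 37452285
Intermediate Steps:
A(z) = 13 + z*(-3 + z)
-45*((655 + 302)*(B - 297) + A(-16)) = -45*((655 + 302)*(-573 - 297) + (13 + (-16)² - 3*(-16))) = -45*(957*(-870) + (13 + 256 + 48)) = -45*(-832590 + 317) = -45*(-832273) = 37452285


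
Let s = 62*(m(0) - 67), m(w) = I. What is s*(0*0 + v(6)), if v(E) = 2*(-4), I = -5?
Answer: 35712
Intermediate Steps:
m(w) = -5
v(E) = -8
s = -4464 (s = 62*(-5 - 67) = 62*(-72) = -4464)
s*(0*0 + v(6)) = -4464*(0*0 - 8) = -4464*(0 - 8) = -4464*(-8) = 35712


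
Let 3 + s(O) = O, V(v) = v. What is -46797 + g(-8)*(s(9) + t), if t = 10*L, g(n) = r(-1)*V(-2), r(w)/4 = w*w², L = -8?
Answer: -47389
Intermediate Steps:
s(O) = -3 + O
r(w) = 4*w³ (r(w) = 4*(w*w²) = 4*w³)
g(n) = 8 (g(n) = (4*(-1)³)*(-2) = (4*(-1))*(-2) = -4*(-2) = 8)
t = -80 (t = 10*(-8) = -80)
-46797 + g(-8)*(s(9) + t) = -46797 + 8*((-3 + 9) - 80) = -46797 + 8*(6 - 80) = -46797 + 8*(-74) = -46797 - 592 = -47389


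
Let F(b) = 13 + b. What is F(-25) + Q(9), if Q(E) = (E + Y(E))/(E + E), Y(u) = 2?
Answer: -205/18 ≈ -11.389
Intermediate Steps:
Q(E) = (2 + E)/(2*E) (Q(E) = (E + 2)/(E + E) = (2 + E)/((2*E)) = (2 + E)*(1/(2*E)) = (2 + E)/(2*E))
F(-25) + Q(9) = (13 - 25) + (½)*(2 + 9)/9 = -12 + (½)*(⅑)*11 = -12 + 11/18 = -205/18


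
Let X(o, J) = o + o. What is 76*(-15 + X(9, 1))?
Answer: 228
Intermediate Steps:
X(o, J) = 2*o
76*(-15 + X(9, 1)) = 76*(-15 + 2*9) = 76*(-15 + 18) = 76*3 = 228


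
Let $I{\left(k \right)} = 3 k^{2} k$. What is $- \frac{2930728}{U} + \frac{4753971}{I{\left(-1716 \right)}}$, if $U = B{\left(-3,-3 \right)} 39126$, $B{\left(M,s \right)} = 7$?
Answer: $- \frac{274249807850503}{25628405170368} \approx -10.701$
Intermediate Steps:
$U = 273882$ ($U = 7 \cdot 39126 = 273882$)
$I{\left(k \right)} = 3 k^{3}$
$- \frac{2930728}{U} + \frac{4753971}{I{\left(-1716 \right)}} = - \frac{2930728}{273882} + \frac{4753971}{3 \left(-1716\right)^{3}} = \left(-2930728\right) \frac{1}{273882} + \frac{4753971}{3 \left(-5053029696\right)} = - \frac{1465364}{136941} + \frac{4753971}{-15159089088} = - \frac{1465364}{136941} + 4753971 \left(- \frac{1}{15159089088}\right) = - \frac{1465364}{136941} - \frac{58691}{187149248} = - \frac{274249807850503}{25628405170368}$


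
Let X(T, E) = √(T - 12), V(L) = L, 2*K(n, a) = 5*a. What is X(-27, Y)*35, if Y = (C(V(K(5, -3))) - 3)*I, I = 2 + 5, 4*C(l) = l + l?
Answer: 35*I*√39 ≈ 218.57*I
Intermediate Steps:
K(n, a) = 5*a/2 (K(n, a) = (5*a)/2 = 5*a/2)
C(l) = l/2 (C(l) = (l + l)/4 = (2*l)/4 = l/2)
I = 7
Y = -189/4 (Y = (((5/2)*(-3))/2 - 3)*7 = ((½)*(-15/2) - 3)*7 = (-15/4 - 3)*7 = -27/4*7 = -189/4 ≈ -47.250)
X(T, E) = √(-12 + T)
X(-27, Y)*35 = √(-12 - 27)*35 = √(-39)*35 = (I*√39)*35 = 35*I*√39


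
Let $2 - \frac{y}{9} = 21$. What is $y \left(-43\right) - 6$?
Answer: $7347$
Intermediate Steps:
$y = -171$ ($y = 18 - 189 = -171$)
$y \left(-43\right) - 6 = \left(-171\right) \left(-43\right) - 6 = 7353 - 6 = 7347$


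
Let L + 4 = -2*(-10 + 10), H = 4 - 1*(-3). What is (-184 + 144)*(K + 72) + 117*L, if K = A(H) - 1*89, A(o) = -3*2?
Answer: 452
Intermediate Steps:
H = 7 (H = 4 + 3 = 7)
A(o) = -6
K = -95 (K = -6 - 1*89 = -6 - 89 = -95)
L = -4 (L = -4 - 2*(-10 + 10) = -4 - 2*0 = -4 + 0 = -4)
(-184 + 144)*(K + 72) + 117*L = (-184 + 144)*(-95 + 72) + 117*(-4) = -40*(-23) - 468 = 920 - 468 = 452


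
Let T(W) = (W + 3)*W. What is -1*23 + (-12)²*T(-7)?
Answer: 4009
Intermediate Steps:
T(W) = W*(3 + W) (T(W) = (3 + W)*W = W*(3 + W))
-1*23 + (-12)²*T(-7) = -1*23 + (-12)²*(-7*(3 - 7)) = -23 + 144*(-7*(-4)) = -23 + 144*28 = -23 + 4032 = 4009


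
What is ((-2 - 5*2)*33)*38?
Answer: -15048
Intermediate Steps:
((-2 - 5*2)*33)*38 = ((-2 - 10)*33)*38 = -12*33*38 = -396*38 = -15048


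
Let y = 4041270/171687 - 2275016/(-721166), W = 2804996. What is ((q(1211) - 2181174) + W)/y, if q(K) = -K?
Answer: 12848078879907777/550836198802 ≈ 23325.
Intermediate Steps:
y = 550836198802/20635804507 (y = 4041270*(1/171687) - 2275016*(-1/721166) = 1347090/57229 + 1137508/360583 = 550836198802/20635804507 ≈ 26.693)
((q(1211) - 2181174) + W)/y = ((-1*1211 - 2181174) + 2804996)/(550836198802/20635804507) = ((-1211 - 2181174) + 2804996)*(20635804507/550836198802) = (-2182385 + 2804996)*(20635804507/550836198802) = 622611*(20635804507/550836198802) = 12848078879907777/550836198802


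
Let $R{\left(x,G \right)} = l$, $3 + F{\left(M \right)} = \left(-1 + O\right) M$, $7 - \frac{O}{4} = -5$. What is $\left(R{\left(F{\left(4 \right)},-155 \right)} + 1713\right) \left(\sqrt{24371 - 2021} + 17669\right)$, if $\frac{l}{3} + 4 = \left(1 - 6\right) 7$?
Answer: $28199724 + 7980 \sqrt{894} \approx 2.8438 \cdot 10^{7}$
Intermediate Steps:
$O = 48$ ($O = 28 - -20 = 28 + 20 = 48$)
$F{\left(M \right)} = -3 + 47 M$ ($F{\left(M \right)} = -3 + \left(-1 + 48\right) M = -3 + 47 M$)
$l = -117$ ($l = -12 + 3 \left(1 - 6\right) 7 = -12 + 3 \left(\left(-5\right) 7\right) = -12 + 3 \left(-35\right) = -12 - 105 = -117$)
$R{\left(x,G \right)} = -117$
$\left(R{\left(F{\left(4 \right)},-155 \right)} + 1713\right) \left(\sqrt{24371 - 2021} + 17669\right) = \left(-117 + 1713\right) \left(\sqrt{24371 - 2021} + 17669\right) = 1596 \left(\sqrt{22350} + 17669\right) = 1596 \left(5 \sqrt{894} + 17669\right) = 1596 \left(17669 + 5 \sqrt{894}\right) = 28199724 + 7980 \sqrt{894}$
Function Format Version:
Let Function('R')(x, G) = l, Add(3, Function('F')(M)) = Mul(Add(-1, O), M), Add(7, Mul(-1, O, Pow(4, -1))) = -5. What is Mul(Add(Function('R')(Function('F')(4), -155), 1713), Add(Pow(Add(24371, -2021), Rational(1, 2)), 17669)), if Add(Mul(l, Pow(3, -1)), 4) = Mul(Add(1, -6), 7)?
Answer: Add(28199724, Mul(7980, Pow(894, Rational(1, 2)))) ≈ 2.8438e+7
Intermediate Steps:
O = 48 (O = Add(28, Mul(-4, -5)) = Add(28, 20) = 48)
Function('F')(M) = Add(-3, Mul(47, M)) (Function('F')(M) = Add(-3, Mul(Add(-1, 48), M)) = Add(-3, Mul(47, M)))
l = -117 (l = Add(-12, Mul(3, Mul(Add(1, -6), 7))) = Add(-12, Mul(3, Mul(-5, 7))) = Add(-12, Mul(3, -35)) = Add(-12, -105) = -117)
Function('R')(x, G) = -117
Mul(Add(Function('R')(Function('F')(4), -155), 1713), Add(Pow(Add(24371, -2021), Rational(1, 2)), 17669)) = Mul(Add(-117, 1713), Add(Pow(Add(24371, -2021), Rational(1, 2)), 17669)) = Mul(1596, Add(Pow(22350, Rational(1, 2)), 17669)) = Mul(1596, Add(Mul(5, Pow(894, Rational(1, 2))), 17669)) = Mul(1596, Add(17669, Mul(5, Pow(894, Rational(1, 2))))) = Add(28199724, Mul(7980, Pow(894, Rational(1, 2))))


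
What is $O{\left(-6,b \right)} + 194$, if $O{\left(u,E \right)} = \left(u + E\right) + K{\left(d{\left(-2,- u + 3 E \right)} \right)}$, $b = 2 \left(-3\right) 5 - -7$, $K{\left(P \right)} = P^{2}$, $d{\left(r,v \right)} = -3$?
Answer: $174$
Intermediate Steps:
$b = -23$ ($b = \left(-6\right) 5 + 7 = -30 + 7 = -23$)
$O{\left(u,E \right)} = 9 + E + u$ ($O{\left(u,E \right)} = \left(u + E\right) + \left(-3\right)^{2} = \left(E + u\right) + 9 = 9 + E + u$)
$O{\left(-6,b \right)} + 194 = \left(9 - 23 - 6\right) + 194 = -20 + 194 = 174$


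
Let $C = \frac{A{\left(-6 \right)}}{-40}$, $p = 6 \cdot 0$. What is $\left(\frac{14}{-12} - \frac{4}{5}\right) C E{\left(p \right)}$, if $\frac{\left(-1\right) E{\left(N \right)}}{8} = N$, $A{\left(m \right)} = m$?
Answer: $0$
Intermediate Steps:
$p = 0$
$E{\left(N \right)} = - 8 N$
$C = \frac{3}{20}$ ($C = - \frac{6}{-40} = \left(-6\right) \left(- \frac{1}{40}\right) = \frac{3}{20} \approx 0.15$)
$\left(\frac{14}{-12} - \frac{4}{5}\right) C E{\left(p \right)} = \left(\frac{14}{-12} - \frac{4}{5}\right) \frac{3}{20} \left(\left(-8\right) 0\right) = \left(14 \left(- \frac{1}{12}\right) - \frac{4}{5}\right) \frac{3}{20} \cdot 0 = \left(- \frac{7}{6} - \frac{4}{5}\right) \frac{3}{20} \cdot 0 = \left(- \frac{59}{30}\right) \frac{3}{20} \cdot 0 = \left(- \frac{59}{200}\right) 0 = 0$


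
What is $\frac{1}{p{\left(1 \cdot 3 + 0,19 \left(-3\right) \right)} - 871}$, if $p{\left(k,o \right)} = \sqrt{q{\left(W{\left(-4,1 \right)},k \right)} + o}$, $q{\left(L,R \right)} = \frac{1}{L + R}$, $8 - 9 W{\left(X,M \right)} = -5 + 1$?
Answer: $- \frac{11323}{9863071} - \frac{3 i \sqrt{1066}}{9863071} \approx -0.001148 - 9.9309 \cdot 10^{-6} i$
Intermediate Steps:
$W{\left(X,M \right)} = \frac{4}{3}$ ($W{\left(X,M \right)} = \frac{8}{9} - \frac{-5 + 1}{9} = \frac{8}{9} - - \frac{4}{9} = \frac{8}{9} + \frac{4}{9} = \frac{4}{3}$)
$p{\left(k,o \right)} = \sqrt{o + \frac{1}{\frac{4}{3} + k}}$ ($p{\left(k,o \right)} = \sqrt{\frac{1}{\frac{4}{3} + k} + o} = \sqrt{o + \frac{1}{\frac{4}{3} + k}}$)
$\frac{1}{p{\left(1 \cdot 3 + 0,19 \left(-3\right) \right)} - 871} = \frac{1}{\sqrt{\frac{3 + 19 \left(-3\right) \left(4 + 3 \left(1 \cdot 3 + 0\right)\right)}{4 + 3 \left(1 \cdot 3 + 0\right)}} - 871} = \frac{1}{\sqrt{\frac{3 - 57 \left(4 + 3 \left(3 + 0\right)\right)}{4 + 3 \left(3 + 0\right)}} - 871} = \frac{1}{\sqrt{\frac{3 - 57 \left(4 + 3 \cdot 3\right)}{4 + 3 \cdot 3}} - 871} = \frac{1}{\sqrt{\frac{3 - 57 \left(4 + 9\right)}{4 + 9}} - 871} = \frac{1}{\sqrt{\frac{3 - 741}{13}} - 871} = \frac{1}{\sqrt{\frac{1}{13} \left(-738\right)} - 871} = \frac{1}{\sqrt{- \frac{738}{13}} - 871} = \frac{1}{\frac{3 i \sqrt{1066}}{13} - 871} = \frac{1}{-871 + \frac{3 i \sqrt{1066}}{13}}$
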